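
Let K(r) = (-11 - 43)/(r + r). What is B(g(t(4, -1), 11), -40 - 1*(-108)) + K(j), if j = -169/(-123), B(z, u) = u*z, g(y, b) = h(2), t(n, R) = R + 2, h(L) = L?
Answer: 19663/169 ≈ 116.35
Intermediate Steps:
t(n, R) = 2 + R
g(y, b) = 2
j = 169/123 (j = -169*(-1/123) = 169/123 ≈ 1.3740)
K(r) = -27/r (K(r) = -54*1/(2*r) = -27/r)
B(g(t(4, -1), 11), -40 - 1*(-108)) + K(j) = (-40 - 1*(-108))*2 - 27/169/123 = (-40 + 108)*2 - 27*123/169 = 68*2 - 3321/169 = 136 - 3321/169 = 19663/169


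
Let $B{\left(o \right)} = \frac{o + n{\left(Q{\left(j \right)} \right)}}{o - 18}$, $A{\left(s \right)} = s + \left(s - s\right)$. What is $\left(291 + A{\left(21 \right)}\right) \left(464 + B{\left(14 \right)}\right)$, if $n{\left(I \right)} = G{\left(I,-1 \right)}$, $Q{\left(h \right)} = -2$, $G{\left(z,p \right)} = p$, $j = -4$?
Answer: $143754$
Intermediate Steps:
$n{\left(I \right)} = -1$
$A{\left(s \right)} = s$ ($A{\left(s \right)} = s + 0 = s$)
$B{\left(o \right)} = \frac{-1 + o}{-18 + o}$ ($B{\left(o \right)} = \frac{o - 1}{o - 18} = \frac{-1 + o}{-18 + o}$)
$\left(291 + A{\left(21 \right)}\right) \left(464 + B{\left(14 \right)}\right) = \left(291 + 21\right) \left(464 + \frac{-1 + 14}{-18 + 14}\right) = 312 \left(464 + \frac{1}{-4} \cdot 13\right) = 312 \left(464 - \frac{13}{4}\right) = 312 \cdot \frac{1843}{4} = 143754$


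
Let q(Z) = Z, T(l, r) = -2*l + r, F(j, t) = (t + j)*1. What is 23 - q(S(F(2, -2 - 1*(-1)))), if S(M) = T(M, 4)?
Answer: 21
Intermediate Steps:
F(j, t) = j + t (F(j, t) = (j + t)*1 = j + t)
T(l, r) = r - 2*l
S(M) = 4 - 2*M
23 - q(S(F(2, -2 - 1*(-1)))) = 23 - (4 - 2*(2 + (-2 - 1*(-1)))) = 23 - (4 - 2*(2 + (-2 + 1))) = 23 - (4 - 2*(2 - 1)) = 23 - (4 - 2*1) = 23 - (4 - 2) = 23 - 1*2 = 23 - 2 = 21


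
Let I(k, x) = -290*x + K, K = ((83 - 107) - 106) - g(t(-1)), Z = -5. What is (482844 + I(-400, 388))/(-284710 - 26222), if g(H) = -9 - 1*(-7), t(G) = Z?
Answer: -92549/77733 ≈ -1.1906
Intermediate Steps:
t(G) = -5
g(H) = -2 (g(H) = -9 + 7 = -2)
K = -128 (K = ((83 - 107) - 106) - 1*(-2) = (-24 - 106) + 2 = -130 + 2 = -128)
I(k, x) = -128 - 290*x (I(k, x) = -290*x - 128 = -128 - 290*x)
(482844 + I(-400, 388))/(-284710 - 26222) = (482844 + (-128 - 290*388))/(-284710 - 26222) = (482844 + (-128 - 112520))/(-310932) = (482844 - 112648)*(-1/310932) = 370196*(-1/310932) = -92549/77733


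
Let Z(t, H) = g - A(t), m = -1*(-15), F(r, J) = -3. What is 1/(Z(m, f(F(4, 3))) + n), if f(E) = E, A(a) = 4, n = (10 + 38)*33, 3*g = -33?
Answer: 1/1569 ≈ 0.00063735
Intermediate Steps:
g = -11 (g = (⅓)*(-33) = -11)
m = 15
n = 1584 (n = 48*33 = 1584)
Z(t, H) = -15 (Z(t, H) = -11 - 1*4 = -11 - 4 = -15)
1/(Z(m, f(F(4, 3))) + n) = 1/(-15 + 1584) = 1/1569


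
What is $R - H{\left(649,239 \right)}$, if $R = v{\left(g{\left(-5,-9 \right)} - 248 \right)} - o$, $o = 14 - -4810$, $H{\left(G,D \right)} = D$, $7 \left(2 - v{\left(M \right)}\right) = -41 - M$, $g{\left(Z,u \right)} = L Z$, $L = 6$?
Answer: $- \frac{35664}{7} \approx -5094.9$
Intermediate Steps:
$g{\left(Z,u \right)} = 6 Z$
$v{\left(M \right)} = \frac{55}{7} + \frac{M}{7}$ ($v{\left(M \right)} = 2 - \frac{-41 - M}{7} = 2 + \left(\frac{41}{7} + \frac{M}{7}\right) = \frac{55}{7} + \frac{M}{7}$)
$o = 4824$ ($o = 14 + 4810 = 4824$)
$R = - \frac{33991}{7}$ ($R = \left(\frac{55}{7} + \frac{6 \left(-5\right) - 248}{7}\right) - 4824 = \left(\frac{55}{7} + \frac{-30 - 248}{7}\right) - 4824 = \left(\frac{55}{7} + \frac{1}{7} \left(-278\right)\right) - 4824 = \left(\frac{55}{7} - \frac{278}{7}\right) - 4824 = - \frac{223}{7} - 4824 = - \frac{33991}{7} \approx -4855.9$)
$R - H{\left(649,239 \right)} = - \frac{33991}{7} - 239 = - \frac{35664}{7}$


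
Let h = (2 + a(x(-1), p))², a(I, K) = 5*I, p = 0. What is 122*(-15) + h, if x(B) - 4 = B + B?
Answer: -1686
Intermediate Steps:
x(B) = 4 + 2*B (x(B) = 4 + (B + B) = 4 + 2*B)
h = 144 (h = (2 + 5*(4 + 2*(-1)))² = (2 + 5*(4 - 2))² = (2 + 5*2)² = (2 + 10)² = 12² = 144)
122*(-15) + h = 122*(-15) + 144 = -1830 + 144 = -1686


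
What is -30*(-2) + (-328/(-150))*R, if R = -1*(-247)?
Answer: 45008/75 ≈ 600.11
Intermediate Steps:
R = 247
-30*(-2) + (-328/(-150))*R = -30*(-2) - 328/(-150)*247 = 60 - 328*(-1/150)*247 = 60 + (164/75)*247 = 60 + 40508/75 = 45008/75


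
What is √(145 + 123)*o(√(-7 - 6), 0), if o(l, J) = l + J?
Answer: 2*I*√871 ≈ 59.025*I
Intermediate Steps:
o(l, J) = J + l
√(145 + 123)*o(√(-7 - 6), 0) = √(145 + 123)*(0 + √(-7 - 6)) = √268*(0 + √(-13)) = (2*√67)*(0 + I*√13) = (2*√67)*(I*√13) = 2*I*√871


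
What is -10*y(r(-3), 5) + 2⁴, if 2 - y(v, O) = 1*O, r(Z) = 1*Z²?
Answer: 46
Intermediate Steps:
r(Z) = Z²
y(v, O) = 2 - O
-10*y(r(-3), 5) + 2⁴ = -10*(2 - 1*5) + 2⁴ = -10*(2 - 5) + 16 = -10*(-3) + 16 = 30 + 16 = 46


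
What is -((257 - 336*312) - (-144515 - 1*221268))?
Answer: -261208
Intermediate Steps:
-((257 - 336*312) - (-144515 - 1*221268)) = -((257 - 104832) - (-144515 - 221268)) = -(-104575 - 1*(-365783)) = -(-104575 + 365783) = -1*261208 = -261208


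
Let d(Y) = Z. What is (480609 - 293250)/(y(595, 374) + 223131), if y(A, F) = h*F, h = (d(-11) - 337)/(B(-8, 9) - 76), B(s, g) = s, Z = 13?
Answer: 437171/524005 ≈ 0.83429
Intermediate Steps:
d(Y) = 13
h = 27/7 (h = (13 - 337)/(-8 - 76) = -324/(-84) = -324*(-1/84) = 27/7 ≈ 3.8571)
y(A, F) = 27*F/7
(480609 - 293250)/(y(595, 374) + 223131) = (480609 - 293250)/((27/7)*374 + 223131) = 187359/(10098/7 + 223131) = 187359/(1572015/7) = 187359*(7/1572015) = 437171/524005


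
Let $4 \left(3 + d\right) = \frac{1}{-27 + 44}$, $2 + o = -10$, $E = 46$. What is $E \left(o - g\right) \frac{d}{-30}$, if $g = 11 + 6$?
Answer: $- \frac{135401}{1020} \approx -132.75$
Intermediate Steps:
$o = -12$ ($o = -2 - 10 = -12$)
$g = 17$
$d = - \frac{203}{68}$ ($d = -3 + \frac{1}{4 \left(-27 + 44\right)} = -3 + \frac{1}{4 \cdot 17} = -3 + \frac{1}{4} \cdot \frac{1}{17} = -3 + \frac{1}{68} = - \frac{203}{68} \approx -2.9853$)
$E \left(o - g\right) \frac{d}{-30} = 46 \left(-12 - 17\right) \left(- \frac{203}{68 \left(-30\right)}\right) = 46 \left(-12 - 17\right) \left(\left(- \frac{203}{68}\right) \left(- \frac{1}{30}\right)\right) = 46 \left(-29\right) \frac{203}{2040} = \left(-1334\right) \frac{203}{2040} = - \frac{135401}{1020}$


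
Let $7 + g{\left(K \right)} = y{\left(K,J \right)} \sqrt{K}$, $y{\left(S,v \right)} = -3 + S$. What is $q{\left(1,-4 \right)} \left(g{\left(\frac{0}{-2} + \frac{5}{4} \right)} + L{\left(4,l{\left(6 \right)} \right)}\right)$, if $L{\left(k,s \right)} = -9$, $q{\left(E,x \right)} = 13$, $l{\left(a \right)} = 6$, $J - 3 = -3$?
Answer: $-208 - \frac{91 \sqrt{5}}{8} \approx -233.44$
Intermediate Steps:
$J = 0$ ($J = 3 - 3 = 0$)
$g{\left(K \right)} = -7 + \sqrt{K} \left(-3 + K\right)$ ($g{\left(K \right)} = -7 + \left(-3 + K\right) \sqrt{K} = -7 + \sqrt{K} \left(-3 + K\right)$)
$q{\left(1,-4 \right)} \left(g{\left(\frac{0}{-2} + \frac{5}{4} \right)} + L{\left(4,l{\left(6 \right)} \right)}\right) = 13 \left(\left(-7 + \sqrt{\frac{0}{-2} + \frac{5}{4}} \left(-3 + \left(\frac{0}{-2} + \frac{5}{4}\right)\right)\right) - 9\right) = 13 \left(\left(-7 + \sqrt{0 \left(- \frac{1}{2}\right) + 5 \cdot \frac{1}{4}} \left(-3 + \left(0 \left(- \frac{1}{2}\right) + 5 \cdot \frac{1}{4}\right)\right)\right) - 9\right) = 13 \left(\left(-7 + \sqrt{0 + \frac{5}{4}} \left(-3 + \left(0 + \frac{5}{4}\right)\right)\right) - 9\right) = 13 \left(\left(-7 + \sqrt{\frac{5}{4}} \left(-3 + \frac{5}{4}\right)\right) - 9\right) = 13 \left(\left(-7 + \frac{\sqrt{5}}{2} \left(- \frac{7}{4}\right)\right) - 9\right) = 13 \left(\left(-7 - \frac{7 \sqrt{5}}{8}\right) - 9\right) = 13 \left(-16 - \frac{7 \sqrt{5}}{8}\right) = -208 - \frac{91 \sqrt{5}}{8}$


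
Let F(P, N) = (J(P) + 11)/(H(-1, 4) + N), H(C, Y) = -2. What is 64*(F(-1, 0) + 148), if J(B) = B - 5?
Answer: 9312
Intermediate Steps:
J(B) = -5 + B
F(P, N) = (6 + P)/(-2 + N) (F(P, N) = ((-5 + P) + 11)/(-2 + N) = (6 + P)/(-2 + N))
64*(F(-1, 0) + 148) = 64*((6 - 1)/(-2 + 0) + 148) = 64*(5/(-2) + 148) = 64*(-½*5 + 148) = 64*(-5/2 + 148) = 64*(291/2) = 9312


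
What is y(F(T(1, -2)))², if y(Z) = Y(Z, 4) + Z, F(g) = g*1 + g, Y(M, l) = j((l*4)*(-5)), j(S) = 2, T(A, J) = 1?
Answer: 16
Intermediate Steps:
Y(M, l) = 2
F(g) = 2*g (F(g) = g + g = 2*g)
y(Z) = 2 + Z
y(F(T(1, -2)))² = (2 + 2*1)² = (2 + 2)² = 4² = 16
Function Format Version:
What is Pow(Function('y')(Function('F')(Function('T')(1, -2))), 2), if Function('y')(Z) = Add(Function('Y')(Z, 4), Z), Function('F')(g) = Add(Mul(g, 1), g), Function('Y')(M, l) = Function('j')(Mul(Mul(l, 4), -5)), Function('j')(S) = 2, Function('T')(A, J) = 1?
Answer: 16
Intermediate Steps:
Function('Y')(M, l) = 2
Function('F')(g) = Mul(2, g) (Function('F')(g) = Add(g, g) = Mul(2, g))
Function('y')(Z) = Add(2, Z)
Pow(Function('y')(Function('F')(Function('T')(1, -2))), 2) = Pow(Add(2, Mul(2, 1)), 2) = Pow(Add(2, 2), 2) = Pow(4, 2) = 16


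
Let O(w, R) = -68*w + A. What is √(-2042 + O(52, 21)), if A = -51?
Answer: I*√5629 ≈ 75.027*I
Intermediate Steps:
O(w, R) = -51 - 68*w (O(w, R) = -68*w - 51 = -51 - 68*w)
√(-2042 + O(52, 21)) = √(-2042 + (-51 - 68*52)) = √(-2042 + (-51 - 3536)) = √(-2042 - 3587) = √(-5629) = I*√5629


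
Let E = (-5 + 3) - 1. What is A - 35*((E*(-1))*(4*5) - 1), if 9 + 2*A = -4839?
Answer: -4489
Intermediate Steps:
E = -3 (E = -2 - 1 = -3)
A = -2424 (A = -9/2 + (½)*(-4839) = -9/2 - 4839/2 = -2424)
A - 35*((E*(-1))*(4*5) - 1) = -2424 - 35*((-3*(-1))*(4*5) - 1) = -2424 - 35*(3*20 - 1) = -2424 - 35*(60 - 1) = -2424 - 35*59 = -2424 - 2065 = -4489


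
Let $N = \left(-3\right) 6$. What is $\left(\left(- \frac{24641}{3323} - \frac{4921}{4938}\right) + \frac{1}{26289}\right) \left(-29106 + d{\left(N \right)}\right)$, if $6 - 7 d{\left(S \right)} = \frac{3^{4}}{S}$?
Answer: $\frac{23468882171517175}{95861226108} \approx 2.4482 \cdot 10^{5}$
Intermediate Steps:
$N = -18$
$d{\left(S \right)} = \frac{6}{7} - \frac{81}{7 S}$ ($d{\left(S \right)} = \frac{6}{7} - \frac{3^{4} \frac{1}{S}}{7} = \frac{6}{7} - \frac{81 \frac{1}{S}}{7} = \frac{6}{7} - \frac{81}{7 S}$)
$\left(\left(- \frac{24641}{3323} - \frac{4921}{4938}\right) + \frac{1}{26289}\right) \left(-29106 + d{\left(N \right)}\right) = \left(\left(- \frac{24641}{3323} - \frac{4921}{4938}\right) + \frac{1}{26289}\right) \left(-29106 + \frac{3 \left(-27 + 2 \left(-18\right)\right)}{7 \left(-18\right)}\right) = \left(\left(\left(-24641\right) \frac{1}{3323} - \frac{4921}{4938}\right) + \frac{1}{26289}\right) \left(-29106 + \frac{3}{7} \left(- \frac{1}{18}\right) \left(-27 - 36\right)\right) = \left(\left(- \frac{24641}{3323} - \frac{4921}{4938}\right) + \frac{1}{26289}\right) \left(-29106 + \frac{3}{7} \left(- \frac{1}{18}\right) \left(-63\right)\right) = \left(- \frac{138029741}{16408974} + \frac{1}{26289}\right) \left(-29106 + \frac{3}{2}\right) = \left(- \frac{1209549150725}{143791839162}\right) \left(- \frac{58209}{2}\right) = \frac{23468882171517175}{95861226108}$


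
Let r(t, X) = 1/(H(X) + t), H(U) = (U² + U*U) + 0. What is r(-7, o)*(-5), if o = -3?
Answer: -5/11 ≈ -0.45455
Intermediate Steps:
H(U) = 2*U² (H(U) = (U² + U²) + 0 = 2*U² + 0 = 2*U²)
r(t, X) = 1/(t + 2*X²) (r(t, X) = 1/(2*X² + t) = 1/(t + 2*X²))
r(-7, o)*(-5) = -5/(-7 + 2*(-3)²) = -5/(-7 + 2*9) = -5/(-7 + 18) = -5/11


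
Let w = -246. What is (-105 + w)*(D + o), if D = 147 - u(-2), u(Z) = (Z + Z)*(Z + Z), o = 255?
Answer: -135486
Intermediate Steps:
u(Z) = 4*Z² (u(Z) = (2*Z)*(2*Z) = 4*Z²)
D = 131 (D = 147 - 4*(-2)² = 147 - 4*4 = 147 - 1*16 = 147 - 16 = 131)
(-105 + w)*(D + o) = (-105 - 246)*(131 + 255) = -351*386 = -135486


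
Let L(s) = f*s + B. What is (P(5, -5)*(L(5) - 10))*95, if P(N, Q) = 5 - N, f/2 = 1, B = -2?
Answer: 0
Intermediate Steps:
f = 2 (f = 2*1 = 2)
L(s) = -2 + 2*s (L(s) = 2*s - 2 = -2 + 2*s)
(P(5, -5)*(L(5) - 10))*95 = ((5 - 1*5)*((-2 + 2*5) - 10))*95 = ((5 - 5)*((-2 + 10) - 10))*95 = (0*(8 - 10))*95 = (0*(-2))*95 = 0*95 = 0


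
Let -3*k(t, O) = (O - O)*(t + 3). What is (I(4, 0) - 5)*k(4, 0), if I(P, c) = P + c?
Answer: 0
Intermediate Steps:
k(t, O) = 0 (k(t, O) = -(O - O)*(t + 3)/3 = -0*(3 + t) = -⅓*0 = 0)
(I(4, 0) - 5)*k(4, 0) = ((4 + 0) - 5)*0 = (4 - 5)*0 = -1*0 = 0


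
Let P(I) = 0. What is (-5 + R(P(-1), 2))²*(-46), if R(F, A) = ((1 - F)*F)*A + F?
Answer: -1150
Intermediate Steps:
R(F, A) = F + A*F*(1 - F) (R(F, A) = (F*(1 - F))*A + F = A*F*(1 - F) + F = F + A*F*(1 - F))
(-5 + R(P(-1), 2))²*(-46) = (-5 + 0*(1 + 2 - 1*2*0))²*(-46) = (-5 + 0*(1 + 2 + 0))²*(-46) = (-5 + 0*3)²*(-46) = (-5 + 0)²*(-46) = (-5)²*(-46) = 25*(-46) = -1150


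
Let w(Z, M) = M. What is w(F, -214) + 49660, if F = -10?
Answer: 49446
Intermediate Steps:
w(F, -214) + 49660 = -214 + 49660 = 49446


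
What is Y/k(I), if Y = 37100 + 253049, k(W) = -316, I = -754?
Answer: -290149/316 ≈ -918.19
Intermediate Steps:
Y = 290149
Y/k(I) = 290149/(-316) = 290149*(-1/316) = -290149/316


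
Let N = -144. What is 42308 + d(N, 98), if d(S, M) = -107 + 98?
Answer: 42299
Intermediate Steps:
d(S, M) = -9
42308 + d(N, 98) = 42308 - 9 = 42299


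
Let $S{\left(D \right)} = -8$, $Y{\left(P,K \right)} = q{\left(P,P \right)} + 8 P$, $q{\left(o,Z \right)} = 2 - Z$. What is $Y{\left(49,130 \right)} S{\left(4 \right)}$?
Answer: $-2760$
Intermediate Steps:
$Y{\left(P,K \right)} = 2 + 7 P$ ($Y{\left(P,K \right)} = \left(2 - P\right) + 8 P = 2 + 7 P$)
$Y{\left(49,130 \right)} S{\left(4 \right)} = \left(2 + 7 \cdot 49\right) \left(-8\right) = \left(2 + 343\right) \left(-8\right) = 345 \left(-8\right) = -2760$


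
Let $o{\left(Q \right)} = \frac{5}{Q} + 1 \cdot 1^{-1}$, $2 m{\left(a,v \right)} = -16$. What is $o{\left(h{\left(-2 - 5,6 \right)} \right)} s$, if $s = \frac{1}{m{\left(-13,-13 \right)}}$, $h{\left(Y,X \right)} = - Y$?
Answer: $- \frac{3}{14} \approx -0.21429$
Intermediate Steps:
$m{\left(a,v \right)} = -8$ ($m{\left(a,v \right)} = \frac{1}{2} \left(-16\right) = -8$)
$o{\left(Q \right)} = 1 + \frac{5}{Q}$ ($o{\left(Q \right)} = \frac{5}{Q} + 1 \cdot 1 = \frac{5}{Q} + 1 = 1 + \frac{5}{Q}$)
$s = - \frac{1}{8}$ ($s = \frac{1}{-8} = - \frac{1}{8} \approx -0.125$)
$o{\left(h{\left(-2 - 5,6 \right)} \right)} s = \frac{5 - \left(-2 - 5\right)}{\left(-1\right) \left(-2 - 5\right)} \left(- \frac{1}{8}\right) = \frac{5 - -7}{\left(-1\right) \left(-7\right)} \left(- \frac{1}{8}\right) = \frac{5 + 7}{7} \left(- \frac{1}{8}\right) = \frac{1}{7} \cdot 12 \left(- \frac{1}{8}\right) = \frac{12}{7} \left(- \frac{1}{8}\right) = - \frac{3}{14}$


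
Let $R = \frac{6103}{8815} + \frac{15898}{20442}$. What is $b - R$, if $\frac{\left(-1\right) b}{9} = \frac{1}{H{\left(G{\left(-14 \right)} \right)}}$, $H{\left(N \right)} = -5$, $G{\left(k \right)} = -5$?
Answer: $\frac{29727409}{90098115} \approx 0.32994$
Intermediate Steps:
$b = \frac{9}{5}$ ($b = - \frac{9}{-5} = \left(-9\right) \left(- \frac{1}{5}\right) = \frac{9}{5} \approx 1.8$)
$R = \frac{132449198}{90098115}$ ($R = 6103 \cdot \frac{1}{8815} + 15898 \cdot \frac{1}{20442} = \frac{6103}{8815} + \frac{7949}{10221} = \frac{132449198}{90098115} \approx 1.4701$)
$b - R = \frac{9}{5} - \frac{132449198}{90098115} = \frac{29727409}{90098115}$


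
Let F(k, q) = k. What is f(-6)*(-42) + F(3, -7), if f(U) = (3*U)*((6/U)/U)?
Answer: 129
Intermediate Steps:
f(U) = 18/U (f(U) = (3*U)*(6/U²) = 18/U)
f(-6)*(-42) + F(3, -7) = (18/(-6))*(-42) + 3 = (18*(-⅙))*(-42) + 3 = -3*(-42) + 3 = 126 + 3 = 129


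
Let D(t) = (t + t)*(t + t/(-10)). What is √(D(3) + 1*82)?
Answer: √2455/5 ≈ 9.9096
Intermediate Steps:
D(t) = 9*t²/5 (D(t) = (2*t)*(t + t*(-⅒)) = (2*t)*(t - t/10) = (2*t)*(9*t/10) = 9*t²/5)
√(D(3) + 1*82) = √((9/5)*3² + 1*82) = √((9/5)*9 + 82) = √(81/5 + 82) = √(491/5) = √2455/5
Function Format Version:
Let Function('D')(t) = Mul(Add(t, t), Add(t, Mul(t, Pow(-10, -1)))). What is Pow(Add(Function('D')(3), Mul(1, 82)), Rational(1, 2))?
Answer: Mul(Rational(1, 5), Pow(2455, Rational(1, 2))) ≈ 9.9096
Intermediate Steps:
Function('D')(t) = Mul(Rational(9, 5), Pow(t, 2)) (Function('D')(t) = Mul(Mul(2, t), Add(t, Mul(t, Rational(-1, 10)))) = Mul(Mul(2, t), Add(t, Mul(Rational(-1, 10), t))) = Mul(Mul(2, t), Mul(Rational(9, 10), t)) = Mul(Rational(9, 5), Pow(t, 2)))
Pow(Add(Function('D')(3), Mul(1, 82)), Rational(1, 2)) = Pow(Add(Mul(Rational(9, 5), Pow(3, 2)), Mul(1, 82)), Rational(1, 2)) = Pow(Add(Mul(Rational(9, 5), 9), 82), Rational(1, 2)) = Pow(Add(Rational(81, 5), 82), Rational(1, 2)) = Pow(Rational(491, 5), Rational(1, 2)) = Mul(Rational(1, 5), Pow(2455, Rational(1, 2)))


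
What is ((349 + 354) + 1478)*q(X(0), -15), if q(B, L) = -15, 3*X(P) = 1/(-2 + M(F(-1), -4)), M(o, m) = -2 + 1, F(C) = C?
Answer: -32715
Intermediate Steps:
M(o, m) = -1
X(P) = -⅑ (X(P) = 1/(3*(-2 - 1)) = (⅓)/(-3) = (⅓)*(-⅓) = -⅑)
((349 + 354) + 1478)*q(X(0), -15) = ((349 + 354) + 1478)*(-15) = (703 + 1478)*(-15) = 2181*(-15) = -32715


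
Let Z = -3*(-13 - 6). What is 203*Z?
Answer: 11571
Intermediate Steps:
Z = 57 (Z = -3*(-19) = 57)
203*Z = 203*57 = 11571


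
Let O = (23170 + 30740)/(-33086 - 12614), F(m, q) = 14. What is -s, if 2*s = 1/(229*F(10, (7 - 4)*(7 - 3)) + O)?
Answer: -2285/14646029 ≈ -0.00015601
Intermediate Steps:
O = -5391/4570 (O = 53910/(-45700) = 53910*(-1/45700) = -5391/4570 ≈ -1.1796)
s = 2285/14646029 (s = 1/(2*(229*14 - 5391/4570)) = 1/(2*(3206 - 5391/4570)) = 1/(2*(14646029/4570)) = (½)*(4570/14646029) = 2285/14646029 ≈ 0.00015601)
-s = -1*2285/14646029 = -2285/14646029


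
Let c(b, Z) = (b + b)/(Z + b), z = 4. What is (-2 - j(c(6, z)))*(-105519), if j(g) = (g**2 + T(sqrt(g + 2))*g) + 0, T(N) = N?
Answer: 9074634/25 + 2532456*sqrt(5)/25 ≈ 5.8950e+5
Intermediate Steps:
c(b, Z) = 2*b/(Z + b) (c(b, Z) = (2*b)/(Z + b) = 2*b/(Z + b))
j(g) = g**2 + g*sqrt(2 + g) (j(g) = (g**2 + sqrt(g + 2)*g) + 0 = (g**2 + sqrt(2 + g)*g) + 0 = (g**2 + g*sqrt(2 + g)) + 0 = g**2 + g*sqrt(2 + g))
(-2 - j(c(6, z)))*(-105519) = (-2 - 2*6/(4 + 6)*(2*6/(4 + 6) + sqrt(2 + 2*6/(4 + 6))))*(-105519) = (-2 - 2*6/10*(2*6/10 + sqrt(2 + 2*6/10)))*(-105519) = (-2 - 2*6*(1/10)*(2*6*(1/10) + sqrt(2 + 2*6*(1/10))))*(-105519) = (-2 - 6*(6/5 + sqrt(2 + 6/5))/5)*(-105519) = (-2 - 6*(6/5 + sqrt(16/5))/5)*(-105519) = (-2 - 6*(6/5 + 4*sqrt(5)/5)/5)*(-105519) = (-2 - (36/25 + 24*sqrt(5)/25))*(-105519) = (-2 + (-36/25 - 24*sqrt(5)/25))*(-105519) = (-86/25 - 24*sqrt(5)/25)*(-105519) = 9074634/25 + 2532456*sqrt(5)/25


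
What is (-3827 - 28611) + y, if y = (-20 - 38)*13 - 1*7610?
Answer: -40802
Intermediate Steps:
y = -8364 (y = -58*13 - 7610 = -754 - 7610 = -8364)
(-3827 - 28611) + y = (-3827 - 28611) - 8364 = -32438 - 8364 = -40802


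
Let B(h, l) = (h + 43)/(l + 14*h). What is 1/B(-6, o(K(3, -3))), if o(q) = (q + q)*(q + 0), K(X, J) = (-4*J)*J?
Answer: 2508/37 ≈ 67.784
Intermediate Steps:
K(X, J) = -4*J²
o(q) = 2*q² (o(q) = (2*q)*q = 2*q²)
B(h, l) = (43 + h)/(l + 14*h)
1/B(-6, o(K(3, -3))) = 1/((43 - 6)/(2*(-4*(-3)²)² + 14*(-6))) = 1/(37/(2*(-4*9)² - 84)) = 1/(37/(2*(-36)² - 84)) = 1/(37/(2*1296 - 84)) = 1/(37/(2592 - 84)) = 1/(37/2508) = 2508/37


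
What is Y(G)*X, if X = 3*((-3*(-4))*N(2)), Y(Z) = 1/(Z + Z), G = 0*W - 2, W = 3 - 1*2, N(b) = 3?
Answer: -27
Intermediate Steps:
W = 1 (W = 3 - 2 = 1)
G = -2 (G = 0*1 - 2 = 0 - 2 = -2)
Y(Z) = 1/(2*Z)
X = 108 (X = 3*(-3*(-4)*3) = 3*(12*3) = 3*36 = 108)
Y(G)*X = ((½)/(-2))*108 = ((½)*(-½))*108 = -¼*108 = -27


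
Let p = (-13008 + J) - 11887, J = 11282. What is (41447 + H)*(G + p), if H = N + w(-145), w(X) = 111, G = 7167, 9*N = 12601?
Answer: -2492171858/9 ≈ -2.7691e+8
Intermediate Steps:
N = 12601/9 (N = (⅑)*12601 = 12601/9 ≈ 1400.1)
H = 13600/9 (H = 12601/9 + 111 = 13600/9 ≈ 1511.1)
p = -13613 (p = (-13008 + 11282) - 11887 = -1726 - 11887 = -13613)
(41447 + H)*(G + p) = (41447 + 13600/9)*(7167 - 13613) = (386623/9)*(-6446) = -2492171858/9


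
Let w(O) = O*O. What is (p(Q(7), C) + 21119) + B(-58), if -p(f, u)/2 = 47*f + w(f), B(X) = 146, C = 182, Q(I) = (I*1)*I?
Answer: 11857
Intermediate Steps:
w(O) = O²
Q(I) = I² (Q(I) = I*I = I²)
p(f, u) = -94*f - 2*f² (p(f, u) = -2*(47*f + f²) = -2*(f² + 47*f) = -94*f - 2*f²)
(p(Q(7), C) + 21119) + B(-58) = (2*7²*(-47 - 1*7²) + 21119) + 146 = (2*49*(-47 - 1*49) + 21119) + 146 = (2*49*(-47 - 49) + 21119) + 146 = (2*49*(-96) + 21119) + 146 = (-9408 + 21119) + 146 = 11711 + 146 = 11857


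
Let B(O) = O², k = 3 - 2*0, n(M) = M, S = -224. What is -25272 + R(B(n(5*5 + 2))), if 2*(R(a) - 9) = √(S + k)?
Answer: -25263 + I*√221/2 ≈ -25263.0 + 7.433*I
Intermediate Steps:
k = 3 (k = 3 + 0 = 3)
R(a) = 9 + I*√221/2 (R(a) = 9 + √(-224 + 3)/2 = 9 + √(-221)/2 = 9 + (I*√221)/2 = 9 + I*√221/2)
-25272 + R(B(n(5*5 + 2))) = -25272 + (9 + I*√221/2) = -25263 + I*√221/2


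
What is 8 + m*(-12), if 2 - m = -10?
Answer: -136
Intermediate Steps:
m = 12 (m = 2 - 1*(-10) = 2 + 10 = 12)
8 + m*(-12) = 8 + 12*(-12) = 8 - 144 = -136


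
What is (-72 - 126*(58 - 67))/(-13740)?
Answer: -177/2290 ≈ -0.077293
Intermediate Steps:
(-72 - 126*(58 - 67))/(-13740) = (-72 - 126*(-9))*(-1/13740) = (-72 + 1134)*(-1/13740) = 1062*(-1/13740) = -177/2290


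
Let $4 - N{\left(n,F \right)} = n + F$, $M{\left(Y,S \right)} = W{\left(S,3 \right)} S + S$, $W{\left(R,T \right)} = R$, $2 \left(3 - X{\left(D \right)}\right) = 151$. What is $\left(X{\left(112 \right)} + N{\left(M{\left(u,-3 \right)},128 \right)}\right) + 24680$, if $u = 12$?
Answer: $\frac{48955}{2} \approx 24478.0$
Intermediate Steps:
$X{\left(D \right)} = - \frac{145}{2}$ ($X{\left(D \right)} = 3 - \frac{151}{2} = - \frac{145}{2}$)
$M{\left(Y,S \right)} = S + S^{2}$ ($M{\left(Y,S \right)} = S S + S = S^{2} + S = S + S^{2}$)
$N{\left(n,F \right)} = 4 - F - n$ ($N{\left(n,F \right)} = 4 - \left(n + F\right) = 4 - \left(F + n\right) = 4 - F - n$)
$\left(X{\left(112 \right)} + N{\left(M{\left(u,-3 \right)},128 \right)}\right) + 24680 = \left(- \frac{145}{2} - \left(124 - 3 \left(1 - 3\right)\right)\right) + 24680 = \left(- \frac{145}{2} - \left(124 + 6\right)\right) + 24680 = \left(- \frac{145}{2} - 130\right) + 24680 = - \frac{405}{2} + 24680 = \frac{48955}{2}$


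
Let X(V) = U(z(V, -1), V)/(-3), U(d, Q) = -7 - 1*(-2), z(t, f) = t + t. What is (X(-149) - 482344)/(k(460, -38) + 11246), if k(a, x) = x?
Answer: -1447027/33624 ≈ -43.036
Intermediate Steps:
z(t, f) = 2*t
U(d, Q) = -5 (U(d, Q) = -7 + 2 = -5)
X(V) = 5/3 (X(V) = -5/(-3) = -5*(-⅓) = 5/3)
(X(-149) - 482344)/(k(460, -38) + 11246) = (5/3 - 482344)/(-38 + 11246) = -1447027/3/11208 = -1447027/3*1/11208 = -1447027/33624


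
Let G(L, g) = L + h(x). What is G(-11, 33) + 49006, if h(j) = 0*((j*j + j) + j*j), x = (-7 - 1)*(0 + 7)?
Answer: 48995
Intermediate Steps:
x = -56 (x = -8*7 = -56)
h(j) = 0 (h(j) = 0*((j² + j) + j²) = 0*((j + j²) + j²) = 0*(j + 2*j²) = 0)
G(L, g) = L (G(L, g) = L + 0 = L)
G(-11, 33) + 49006 = -11 + 49006 = 48995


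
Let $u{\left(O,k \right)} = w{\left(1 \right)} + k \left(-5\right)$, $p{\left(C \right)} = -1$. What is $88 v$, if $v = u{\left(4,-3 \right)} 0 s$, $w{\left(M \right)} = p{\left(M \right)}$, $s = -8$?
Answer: $0$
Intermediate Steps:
$w{\left(M \right)} = -1$
$u{\left(O,k \right)} = -1 - 5 k$ ($u{\left(O,k \right)} = -1 + k \left(-5\right) = -1 - 5 k$)
$v = 0$ ($v = \left(-1 - -15\right) 0 \left(-8\right) = \left(-1 + 15\right) 0 \left(-8\right) = 14 \cdot 0 \left(-8\right) = 0 \left(-8\right) = 0$)
$88 v = 88 \cdot 0 = 0$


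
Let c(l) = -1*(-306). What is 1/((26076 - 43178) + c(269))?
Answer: -1/16796 ≈ -5.9538e-5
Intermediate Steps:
c(l) = 306
1/((26076 - 43178) + c(269)) = 1/((26076 - 43178) + 306) = 1/(-17102 + 306) = 1/(-16796) = -1/16796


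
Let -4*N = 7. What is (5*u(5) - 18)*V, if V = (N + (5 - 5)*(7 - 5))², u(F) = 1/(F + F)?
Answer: -1715/32 ≈ -53.594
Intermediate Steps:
u(F) = 1/(2*F)
N = -7/4 (N = -¼*7 = -7/4 ≈ -1.7500)
V = 49/16 (V = (-7/4 + (5 - 5)*(7 - 5))² = (-7/4 + 0*2)² = (-7/4 + 0)² = (-7/4)² = 49/16 ≈ 3.0625)
(5*u(5) - 18)*V = (5*((½)/5) - 18)*(49/16) = (5*((½)*(⅕)) - 18)*(49/16) = (5*(⅒) - 18)*(49/16) = (½ - 18)*(49/16) = -35/2*49/16 = -1715/32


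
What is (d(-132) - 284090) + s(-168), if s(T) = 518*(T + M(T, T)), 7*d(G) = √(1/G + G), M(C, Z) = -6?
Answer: -374222 + 5*I*√23001/462 ≈ -3.7422e+5 + 1.6413*I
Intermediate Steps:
d(G) = √(G + 1/G)/7 (d(G) = √(1/G + G)/7 = √(G + 1/G)/7)
s(T) = -3108 + 518*T (s(T) = 518*(T - 6) = 518*(-6 + T) = -3108 + 518*T)
(d(-132) - 284090) + s(-168) = (√(-132 + 1/(-132))/7 - 284090) + (-3108 + 518*(-168)) = (√(-132 - 1/132)/7 - 284090) + (-3108 - 87024) = (√(-17425/132)/7 - 284090) - 90132 = ((5*I*√23001/66)/7 - 284090) - 90132 = (5*I*√23001/462 - 284090) - 90132 = (-284090 + 5*I*√23001/462) - 90132 = -374222 + 5*I*√23001/462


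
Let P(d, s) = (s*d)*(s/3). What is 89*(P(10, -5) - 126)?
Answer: -11392/3 ≈ -3797.3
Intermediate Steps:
P(d, s) = d*s²/3 (P(d, s) = (d*s)*(s*(⅓)) = (d*s)*(s/3) = d*s²/3)
89*(P(10, -5) - 126) = 89*((⅓)*10*(-5)² - 126) = 89*((⅓)*10*25 - 126) = 89*(250/3 - 126) = 89*(-128/3) = -11392/3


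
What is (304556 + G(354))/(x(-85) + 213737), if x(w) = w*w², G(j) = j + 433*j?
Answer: -114548/100097 ≈ -1.1444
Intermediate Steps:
G(j) = 434*j
x(w) = w³
(304556 + G(354))/(x(-85) + 213737) = (304556 + 434*354)/((-85)³ + 213737) = (304556 + 153636)/(-614125 + 213737) = 458192/(-400388) = 458192*(-1/400388) = -114548/100097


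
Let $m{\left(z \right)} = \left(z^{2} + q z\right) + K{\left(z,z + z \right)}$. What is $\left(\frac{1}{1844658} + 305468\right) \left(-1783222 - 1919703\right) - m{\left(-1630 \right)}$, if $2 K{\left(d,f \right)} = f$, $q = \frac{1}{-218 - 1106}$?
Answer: $- \frac{345323007428944486985}{305290899} \approx -1.1311 \cdot 10^{12}$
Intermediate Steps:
$q = - \frac{1}{1324}$ ($q = \frac{1}{-1324} = - \frac{1}{1324} \approx -0.00075529$)
$K{\left(d,f \right)} = \frac{f}{2}$
$m{\left(z \right)} = z^{2} + \frac{1323 z}{1324}$ ($m{\left(z \right)} = \left(z^{2} - \frac{z}{1324}\right) + \frac{z + z}{2} = \left(z^{2} - \frac{z}{1324}\right) + \frac{2 z}{2} = \left(z^{2} - \frac{z}{1324}\right) + z = z^{2} + \frac{1323 z}{1324}$)
$\left(\frac{1}{1844658} + 305468\right) \left(-1783222 - 1919703\right) - m{\left(-1630 \right)} = \left(\frac{1}{1844658} + 305468\right) \left(-1783222 - 1919703\right) - \frac{1}{1324} \left(-1630\right) \left(1323 + 1324 \left(-1630\right)\right) = \left(\frac{1}{1844658} + 305468\right) \left(-3702925\right) - \frac{1}{1324} \left(-1630\right) \left(1323 - 2158120\right) = \frac{563483989945}{1844658} \left(-3702925\right) - \frac{1}{1324} \left(-1630\right) \left(-2156797\right) = - \frac{2086538953467089125}{1844658} - \frac{1757789555}{662} = - \frac{345323007428944486985}{305290899}$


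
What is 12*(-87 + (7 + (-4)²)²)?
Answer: 5304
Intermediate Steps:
12*(-87 + (7 + (-4)²)²) = 12*(-87 + (7 + 16)²) = 12*(-87 + 23²) = 12*(-87 + 529) = 12*442 = 5304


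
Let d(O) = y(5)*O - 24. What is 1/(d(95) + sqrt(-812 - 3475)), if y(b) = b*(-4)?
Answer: -1924/3706063 - I*sqrt(4287)/3706063 ≈ -0.00051915 - 1.7667e-5*I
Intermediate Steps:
y(b) = -4*b
d(O) = -24 - 20*O (d(O) = (-4*5)*O - 24 = -20*O - 24 = -24 - 20*O)
1/(d(95) + sqrt(-812 - 3475)) = 1/((-24 - 20*95) + sqrt(-812 - 3475)) = 1/((-24 - 1900) + sqrt(-4287)) = 1/(-1924 + I*sqrt(4287))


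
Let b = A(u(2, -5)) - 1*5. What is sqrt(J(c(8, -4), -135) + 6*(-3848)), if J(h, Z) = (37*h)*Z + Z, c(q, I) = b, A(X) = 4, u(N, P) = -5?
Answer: 14*I*sqrt(93) ≈ 135.01*I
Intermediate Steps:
b = -1 (b = 4 - 1*5 = 4 - 5 = -1)
c(q, I) = -1
J(h, Z) = Z + 37*Z*h (J(h, Z) = 37*Z*h + Z = Z + 37*Z*h)
sqrt(J(c(8, -4), -135) + 6*(-3848)) = sqrt(-135*(1 + 37*(-1)) + 6*(-3848)) = sqrt(-135*(1 - 37) - 23088) = sqrt(-135*(-36) - 23088) = sqrt(4860 - 23088) = sqrt(-18228) = 14*I*sqrt(93)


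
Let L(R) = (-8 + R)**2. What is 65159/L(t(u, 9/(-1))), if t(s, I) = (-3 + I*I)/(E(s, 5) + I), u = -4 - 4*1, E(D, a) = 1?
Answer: 1042544/5041 ≈ 206.81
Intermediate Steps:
u = -8 (u = -4 - 4 = -8)
t(s, I) = (-3 + I**2)/(1 + I) (t(s, I) = (-3 + I*I)/(1 + I) = (-3 + I**2)/(1 + I))
65159/L(t(u, 9/(-1))) = 65159/((-8 + (-3 + (9/(-1))**2)/(1 + 9/(-1)))**2) = 65159/((-8 + (-3 + (9*(-1))**2)/(1 + 9*(-1)))**2) = 65159/((-8 + (-3 + (-9)**2)/(1 - 9))**2) = 65159/((-8 + (-3 + 81)/(-8))**2) = 65159/((-8 - 1/8*78)**2) = 65159/((-8 - 39/4)**2) = 65159/((-71/4)**2) = 65159/(5041/16) = 65159*(16/5041) = 1042544/5041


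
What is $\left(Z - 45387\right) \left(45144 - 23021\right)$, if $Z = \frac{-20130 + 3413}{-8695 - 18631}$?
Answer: $- \frac{27437573888735}{27326} \approx -1.0041 \cdot 10^{9}$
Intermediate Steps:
$Z = \frac{16717}{27326}$ ($Z = - \frac{16717}{-27326} = \left(-16717\right) \left(- \frac{1}{27326}\right) = \frac{16717}{27326} \approx 0.61176$)
$\left(Z - 45387\right) \left(45144 - 23021\right) = \left(\frac{16717}{27326} - 45387\right) \left(45144 - 23021\right) = \left(- \frac{1240228445}{27326}\right) 22123 = - \frac{27437573888735}{27326}$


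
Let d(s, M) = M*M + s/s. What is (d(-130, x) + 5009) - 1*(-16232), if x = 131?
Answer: 38403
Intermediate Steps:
d(s, M) = 1 + M² (d(s, M) = M² + 1 = 1 + M²)
(d(-130, x) + 5009) - 1*(-16232) = ((1 + 131²) + 5009) - 1*(-16232) = ((1 + 17161) + 5009) + 16232 = (17162 + 5009) + 16232 = 22171 + 16232 = 38403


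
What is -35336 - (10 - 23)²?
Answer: -35505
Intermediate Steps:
-35336 - (10 - 23)² = -35336 - 1*(-13)² = -35336 - 1*169 = -35336 - 169 = -35505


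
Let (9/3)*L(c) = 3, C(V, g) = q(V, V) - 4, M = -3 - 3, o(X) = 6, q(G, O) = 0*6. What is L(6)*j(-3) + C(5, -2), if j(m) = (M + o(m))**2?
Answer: -4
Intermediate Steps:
q(G, O) = 0
M = -6
C(V, g) = -4 (C(V, g) = 0 - 4 = -4)
L(c) = 1 (L(c) = (1/3)*3 = 1)
j(m) = 0 (j(m) = (-6 + 6)**2 = 0**2 = 0)
L(6)*j(-3) + C(5, -2) = 1*0 - 4 = 0 - 4 = -4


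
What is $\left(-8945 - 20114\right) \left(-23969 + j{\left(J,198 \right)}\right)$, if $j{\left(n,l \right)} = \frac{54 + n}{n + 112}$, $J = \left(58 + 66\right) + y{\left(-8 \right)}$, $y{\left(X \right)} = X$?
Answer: $\frac{79400259479}{114} \approx 6.9649 \cdot 10^{8}$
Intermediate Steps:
$J = 116$ ($J = \left(58 + 66\right) - 8 = 124 - 8 = 116$)
$j{\left(n,l \right)} = \frac{54 + n}{112 + n}$
$\left(-8945 - 20114\right) \left(-23969 + j{\left(J,198 \right)}\right) = \left(-8945 - 20114\right) \left(-23969 + \frac{54 + 116}{112 + 116}\right) = - 29059 \left(-23969 + \frac{1}{228} \cdot 170\right) = - 29059 \left(-23969 + \frac{85}{114}\right) = \left(-29059\right) \left(- \frac{2732381}{114}\right) = \frac{79400259479}{114}$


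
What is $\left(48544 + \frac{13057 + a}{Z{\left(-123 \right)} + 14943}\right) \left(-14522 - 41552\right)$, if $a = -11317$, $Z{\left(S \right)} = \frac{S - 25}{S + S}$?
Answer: $- \frac{5003322889029608}{1838063} \approx -2.7221 \cdot 10^{9}$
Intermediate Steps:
$Z{\left(S \right)} = \frac{-25 + S}{2 S}$
$\left(48544 + \frac{13057 + a}{Z{\left(-123 \right)} + 14943}\right) \left(-14522 - 41552\right) = \left(48544 + \frac{13057 - 11317}{\frac{-25 - 123}{2 \left(-123\right)} + 14943}\right) \left(-14522 - 41552\right) = \left(48544 + \frac{1740}{\frac{1}{2} \left(- \frac{1}{123}\right) \left(-148\right) + 14943}\right) \left(-56074\right) = \left(48544 + \frac{1740}{\frac{74}{123} + 14943}\right) \left(-56074\right) = \left(48544 + \frac{1740}{\frac{1838063}{123}}\right) \left(-56074\right) = \left(48544 + 1740 \cdot \frac{123}{1838063}\right) \left(-56074\right) = \left(48544 + \frac{214020}{1838063}\right) \left(-56074\right) = \frac{89227144292}{1838063} \left(-56074\right) = - \frac{5003322889029608}{1838063}$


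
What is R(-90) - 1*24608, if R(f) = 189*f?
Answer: -41618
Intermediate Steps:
R(-90) - 1*24608 = 189*(-90) - 1*24608 = -17010 - 24608 = -41618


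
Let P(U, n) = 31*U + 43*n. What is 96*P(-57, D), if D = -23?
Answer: -264576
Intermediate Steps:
96*P(-57, D) = 96*(31*(-57) + 43*(-23)) = 96*(-1767 - 989) = 96*(-2756) = -264576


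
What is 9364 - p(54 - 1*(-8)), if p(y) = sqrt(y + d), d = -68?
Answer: 9364 - I*sqrt(6) ≈ 9364.0 - 2.4495*I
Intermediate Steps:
p(y) = sqrt(-68 + y) (p(y) = sqrt(y - 68) = sqrt(-68 + y))
9364 - p(54 - 1*(-8)) = 9364 - sqrt(-68 + (54 - 1*(-8))) = 9364 - sqrt(-68 + (54 + 8)) = 9364 - sqrt(-68 + 62) = 9364 - sqrt(-6) = 9364 - I*sqrt(6)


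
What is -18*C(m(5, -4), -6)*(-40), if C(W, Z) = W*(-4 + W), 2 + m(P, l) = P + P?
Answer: 23040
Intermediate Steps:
m(P, l) = -2 + 2*P (m(P, l) = -2 + (P + P) = -2 + 2*P)
-18*C(m(5, -4), -6)*(-40) = -18*(-2 + 2*5)*(-4 + (-2 + 2*5))*(-40) = -18*(-2 + 10)*(-4 + (-2 + 10))*(-40) = -144*(-4 + 8)*(-40) = -144*4*(-40) = -18*32*(-40) = -576*(-40) = 23040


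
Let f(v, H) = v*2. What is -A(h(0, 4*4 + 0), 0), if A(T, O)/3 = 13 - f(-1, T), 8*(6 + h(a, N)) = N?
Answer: -45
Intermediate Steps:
f(v, H) = 2*v
h(a, N) = -6 + N/8
A(T, O) = 45 (A(T, O) = 3*(13 - 2*(-1)) = 3*(13 - 1*(-2)) = 3*(13 + 2) = 3*15 = 45)
-A(h(0, 4*4 + 0), 0) = -1*45 = -45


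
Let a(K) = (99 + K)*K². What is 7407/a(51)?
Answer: 823/43350 ≈ 0.018985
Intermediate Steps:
a(K) = K²*(99 + K)
7407/a(51) = 7407/((51²*(99 + 51))) = 7407/((2601*150)) = 7407/390150 = 7407*(1/390150) = 823/43350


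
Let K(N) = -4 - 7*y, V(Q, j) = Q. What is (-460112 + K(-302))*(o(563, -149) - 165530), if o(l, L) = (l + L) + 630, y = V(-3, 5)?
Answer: 75679186170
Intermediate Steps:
y = -3
o(l, L) = 630 + L + l (o(l, L) = (L + l) + 630 = 630 + L + l)
K(N) = 17 (K(N) = -4 - 7*(-3) = -4 + 21 = 17)
(-460112 + K(-302))*(o(563, -149) - 165530) = (-460112 + 17)*((630 - 149 + 563) - 165530) = -460095*(1044 - 165530) = -460095*(-164486) = 75679186170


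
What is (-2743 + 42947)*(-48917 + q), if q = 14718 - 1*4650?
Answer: -1561885196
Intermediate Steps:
q = 10068 (q = 14718 - 4650 = 10068)
(-2743 + 42947)*(-48917 + q) = (-2743 + 42947)*(-48917 + 10068) = 40204*(-38849) = -1561885196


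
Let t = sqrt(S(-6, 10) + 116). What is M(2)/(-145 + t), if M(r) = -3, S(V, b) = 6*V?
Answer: 87/4189 + 12*sqrt(5)/20945 ≈ 0.022050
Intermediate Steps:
t = 4*sqrt(5) (t = sqrt(6*(-6) + 116) = sqrt(-36 + 116) = sqrt(80) = 4*sqrt(5) ≈ 8.9443)
M(2)/(-145 + t) = -3/(-145 + 4*sqrt(5))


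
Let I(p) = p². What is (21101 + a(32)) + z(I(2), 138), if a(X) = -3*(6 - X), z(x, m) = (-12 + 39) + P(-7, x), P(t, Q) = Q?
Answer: 21210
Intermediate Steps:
z(x, m) = 27 + x (z(x, m) = (-12 + 39) + x = 27 + x)
a(X) = -18 + 3*X
(21101 + a(32)) + z(I(2), 138) = (21101 + (-18 + 3*32)) + (27 + 2²) = (21101 + (-18 + 96)) + (27 + 4) = (21101 + 78) + 31 = 21179 + 31 = 21210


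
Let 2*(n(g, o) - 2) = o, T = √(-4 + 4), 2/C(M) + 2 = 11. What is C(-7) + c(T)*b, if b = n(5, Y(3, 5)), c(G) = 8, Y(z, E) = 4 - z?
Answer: 182/9 ≈ 20.222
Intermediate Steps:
C(M) = 2/9 (C(M) = 2/(-2 + 11) = 2/9)
T = 0 (T = √0 = 0)
n(g, o) = 2 + o/2
b = 5/2 (b = 2 + (4 - 1*3)/2 = 2 + (4 - 3)/2 = 2 + (½)*1 = 2 + ½ = 5/2 ≈ 2.5000)
C(-7) + c(T)*b = 2/9 + 8*(5/2) = 2/9 + 20 = 182/9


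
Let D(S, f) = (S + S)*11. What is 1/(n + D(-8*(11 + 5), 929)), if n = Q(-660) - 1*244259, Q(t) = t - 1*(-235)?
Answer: -1/247500 ≈ -4.0404e-6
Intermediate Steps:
Q(t) = 235 + t (Q(t) = t + 235 = 235 + t)
D(S, f) = 22*S (D(S, f) = (2*S)*11 = 22*S)
n = -244684 (n = (235 - 660) - 1*244259 = -425 - 244259 = -244684)
1/(n + D(-8*(11 + 5), 929)) = 1/(-244684 + 22*(-8*(11 + 5))) = 1/(-244684 + 22*(-8*16)) = 1/(-244684 + 22*(-128)) = 1/(-244684 - 2816) = 1/(-247500) = -1/247500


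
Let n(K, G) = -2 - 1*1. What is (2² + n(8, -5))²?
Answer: 1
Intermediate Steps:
n(K, G) = -3 (n(K, G) = -2 - 1 = -3)
(2² + n(8, -5))² = (2² - 3)² = (4 - 3)² = 1² = 1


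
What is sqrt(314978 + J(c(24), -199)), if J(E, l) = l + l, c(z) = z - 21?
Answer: 14*sqrt(1605) ≈ 560.87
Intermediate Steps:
c(z) = -21 + z
J(E, l) = 2*l
sqrt(314978 + J(c(24), -199)) = sqrt(314978 + 2*(-199)) = sqrt(314978 - 398) = sqrt(314580) = 14*sqrt(1605)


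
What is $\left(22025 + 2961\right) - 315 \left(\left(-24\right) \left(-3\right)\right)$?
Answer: $2306$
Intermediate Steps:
$\left(22025 + 2961\right) - 315 \left(\left(-24\right) \left(-3\right)\right) = 24986 - 22680 = 2306$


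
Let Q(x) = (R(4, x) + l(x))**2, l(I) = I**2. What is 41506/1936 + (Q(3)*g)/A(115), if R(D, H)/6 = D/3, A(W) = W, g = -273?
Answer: -73985701/111320 ≈ -664.62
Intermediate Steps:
R(D, H) = 2*D (R(D, H) = 6*(D/3) = 2*D)
Q(x) = (8 + x**2)**2 (Q(x) = (2*4 + x**2)**2 = (8 + x**2)**2)
41506/1936 + (Q(3)*g)/A(115) = 41506/1936 + ((8 + 3**2)**2*(-273))/115 = 41506*(1/1936) + ((8 + 9)**2*(-273))*(1/115) = 20753/968 + (17**2*(-273))*(1/115) = 20753/968 + (289*(-273))*(1/115) = 20753/968 - 78897*1/115 = 20753/968 - 78897/115 = -73985701/111320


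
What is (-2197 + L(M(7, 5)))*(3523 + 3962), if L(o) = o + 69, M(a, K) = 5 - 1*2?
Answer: -15905625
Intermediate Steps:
M(a, K) = 3 (M(a, K) = 5 - 2 = 3)
L(o) = 69 + o
(-2197 + L(M(7, 5)))*(3523 + 3962) = (-2197 + (69 + 3))*(3523 + 3962) = (-2197 + 72)*7485 = -2125*7485 = -15905625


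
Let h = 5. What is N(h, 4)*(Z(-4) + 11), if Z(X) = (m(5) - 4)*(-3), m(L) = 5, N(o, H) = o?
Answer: 40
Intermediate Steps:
Z(X) = -3 (Z(X) = (5 - 4)*(-3) = 1*(-3) = -3)
N(h, 4)*(Z(-4) + 11) = 5*(-3 + 11) = 5*8 = 40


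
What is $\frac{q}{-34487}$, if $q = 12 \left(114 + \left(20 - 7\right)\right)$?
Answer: $- \frac{1524}{34487} \approx -0.044191$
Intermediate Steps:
$q = 1524$ ($q = 12 \left(114 + 13\right) = 12 \cdot 127 = 1524$)
$\frac{q}{-34487} = \frac{1524}{-34487} = 1524 \left(- \frac{1}{34487}\right) = - \frac{1524}{34487}$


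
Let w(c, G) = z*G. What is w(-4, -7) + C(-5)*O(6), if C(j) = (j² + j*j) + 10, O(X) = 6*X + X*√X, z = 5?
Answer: 2125 + 360*√6 ≈ 3006.8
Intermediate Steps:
w(c, G) = 5*G
O(X) = X^(3/2) + 6*X (O(X) = 6*X + X^(3/2) = X^(3/2) + 6*X)
C(j) = 10 + 2*j² (C(j) = (j² + j²) + 10 = 2*j² + 10 = 10 + 2*j²)
w(-4, -7) + C(-5)*O(6) = 5*(-7) + (10 + 2*(-5)²)*(6^(3/2) + 6*6) = -35 + (10 + 2*25)*(6*√6 + 36) = -35 + (10 + 50)*(36 + 6*√6) = -35 + 60*(36 + 6*√6) = -35 + (2160 + 360*√6) = 2125 + 360*√6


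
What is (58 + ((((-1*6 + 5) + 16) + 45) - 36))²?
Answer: 6724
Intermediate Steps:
(58 + ((((-1*6 + 5) + 16) + 45) - 36))² = (58 + ((((-6 + 5) + 16) + 45) - 36))² = (58 + (((-1 + 16) + 45) - 36))² = (58 + ((15 + 45) - 36))² = (58 + (60 - 36))² = (58 + 24)² = 82² = 6724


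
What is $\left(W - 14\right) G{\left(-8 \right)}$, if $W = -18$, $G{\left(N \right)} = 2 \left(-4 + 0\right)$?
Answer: $256$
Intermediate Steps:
$G{\left(N \right)} = -8$ ($G{\left(N \right)} = 2 \left(-4\right) = -8$)
$\left(W - 14\right) G{\left(-8 \right)} = \left(-18 - 14\right) \left(-8\right) = \left(-32\right) \left(-8\right) = 256$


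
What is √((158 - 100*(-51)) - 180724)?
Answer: I*√175466 ≈ 418.89*I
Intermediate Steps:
√((158 - 100*(-51)) - 180724) = √((158 + 5100) - 180724) = √(5258 - 180724) = √(-175466) = I*√175466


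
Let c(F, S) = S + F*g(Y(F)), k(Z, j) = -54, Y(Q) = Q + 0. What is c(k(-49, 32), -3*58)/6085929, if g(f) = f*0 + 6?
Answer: -166/2028643 ≈ -8.1828e-5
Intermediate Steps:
Y(Q) = Q
g(f) = 6 (g(f) = 0 + 6 = 6)
c(F, S) = S + 6*F (c(F, S) = S + F*6 = S + 6*F)
c(k(-49, 32), -3*58)/6085929 = (-3*58 + 6*(-54))/6085929 = (-174 - 324)*(1/6085929) = -498*1/6085929 = -166/2028643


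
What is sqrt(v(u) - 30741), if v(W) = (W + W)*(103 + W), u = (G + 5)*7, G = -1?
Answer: I*sqrt(23405) ≈ 152.99*I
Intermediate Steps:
u = 28 (u = (-1 + 5)*7 = 4*7 = 28)
v(W) = 2*W*(103 + W) (v(W) = (2*W)*(103 + W) = 2*W*(103 + W))
sqrt(v(u) - 30741) = sqrt(2*28*(103 + 28) - 30741) = sqrt(2*28*131 - 30741) = sqrt(7336 - 30741) = sqrt(-23405) = I*sqrt(23405)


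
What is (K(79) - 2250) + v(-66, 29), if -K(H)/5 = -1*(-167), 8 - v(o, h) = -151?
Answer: -2926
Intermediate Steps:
v(o, h) = 159 (v(o, h) = 8 - 1*(-151) = 8 + 151 = 159)
K(H) = -835 (K(H) = -(-5)*(-167) = -5*167 = -835)
(K(79) - 2250) + v(-66, 29) = (-835 - 2250) + 159 = -3085 + 159 = -2926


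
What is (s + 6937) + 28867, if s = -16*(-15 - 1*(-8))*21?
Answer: 38156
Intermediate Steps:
s = 2352 (s = -16*(-15 + 8)*21 = -16*(-7)*21 = 112*21 = 2352)
(s + 6937) + 28867 = (2352 + 6937) + 28867 = 9289 + 28867 = 38156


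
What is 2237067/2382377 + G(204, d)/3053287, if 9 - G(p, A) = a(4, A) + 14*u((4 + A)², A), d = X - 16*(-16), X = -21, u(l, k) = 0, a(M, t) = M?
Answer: 6830419501114/7274080723199 ≈ 0.93901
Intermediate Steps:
d = 235 (d = -21 - 16*(-16) = -21 + 256 = 235)
G(p, A) = 5 (G(p, A) = 9 - (4 + 14*0) = 9 - (4 + 0) = 9 - 1*4 = 9 - 4 = 5)
2237067/2382377 + G(204, d)/3053287 = 2237067/2382377 + 5/3053287 = 6830419501114/7274080723199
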